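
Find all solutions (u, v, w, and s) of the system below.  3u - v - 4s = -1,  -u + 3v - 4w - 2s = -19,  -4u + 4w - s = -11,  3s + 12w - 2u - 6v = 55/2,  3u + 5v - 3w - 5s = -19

no solution

Row-reduce:
R1 ← R1 / (3).
R2 ← R2 + 1·R1.
R3 ← R3 + 4·R1.
R4 ← R4 + 2·R1.
R5 ← R5 − 3·R1.
R2 ← R2 / (8/3).
R1 ← R1 + 1/3·R2.
R3 ← R3 + 4/3·R2.
R4 ← R4 + 20/3·R2.
R5 ← R5 − 6·R2.
R3 ← R3 / (2).
R1 ← R1 + 1/2·R3.
R2 ← R2 + 3/2·R3.
R4 ← R4 − 2·R3.
R5 ← R5 − 6·R3.
Swap R4 and R5.
R4 ← R4 / (61/2).
R1 ← R1 + 15/4·R4.
R2 ← R2 + 29/4·R4.
R3 ← R3 + 4·R4.
Row 5 reduces to 0 = 1/2, a contradiction. The system is inconsistent.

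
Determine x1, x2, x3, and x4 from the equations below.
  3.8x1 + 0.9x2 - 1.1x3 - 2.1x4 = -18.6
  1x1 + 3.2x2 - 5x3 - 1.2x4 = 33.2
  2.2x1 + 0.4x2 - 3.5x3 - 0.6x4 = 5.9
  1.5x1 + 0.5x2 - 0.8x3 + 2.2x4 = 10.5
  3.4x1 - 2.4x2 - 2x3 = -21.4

x1 = -5, x2 = 6, x3 = -5, x4 = 5

Row-reduce the augmented matrix:
R1 ← R1 / (19/5).
R2 ← R2 − 1·R1.
R3 ← R3 − 11/5·R1.
R4 ← R4 − 3/2·R1.
R5 ← R5 − 17/5·R1.
R2 ← R2 / (563/190).
R1 ← R1 − 9/38·R2.
R3 ← R3 + 23/190·R2.
R4 ← R4 − 11/76·R2.
R5 ← R5 + 609/190·R2.
R3 ← R3 / (-17203/5630).
R1 ← R1 − 49/563·R3.
R2 ← R2 + 895/563·R3.
R4 ← R4 + 382/2815·R3.
R5 ← R5 + 17203/2815·R3.
R4 ← R4 / (522007/172030).
R1 ← R1 + 8328/17203·R4.
R2 ← R2 + 9033/17203·R4.
R3 ← R3 + 3318/17203·R4.
R5 reduces to 0 = 0, so the extra equation is consistent.
Reading off the reduced rows gives x1 = -5, x2 = 6, x3 = -5, x4 = 5.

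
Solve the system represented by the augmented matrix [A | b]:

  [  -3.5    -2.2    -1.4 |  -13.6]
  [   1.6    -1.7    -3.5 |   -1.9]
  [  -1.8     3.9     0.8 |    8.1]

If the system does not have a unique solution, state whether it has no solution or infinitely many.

x_1 = 2, x_2 = 3, x_3 = 0

Row-reduce the augmented matrix:
R1 ← R1 / (-7/2).
R2 ← R2 − 8/5·R1.
R3 ← R3 + 9/5·R1.
R2 ← R2 / (-947/350).
R1 ← R1 − 22/35·R2.
R3 ← R3 − 1761/350·R2.
R3 ← R3 / (-58511/9470).
R1 ← R1 + 532/947·R3.
R2 ← R2 − 1449/947·R3.
Reading off the reduced rows gives x_1 = 2, x_2 = 3, x_3 = 0.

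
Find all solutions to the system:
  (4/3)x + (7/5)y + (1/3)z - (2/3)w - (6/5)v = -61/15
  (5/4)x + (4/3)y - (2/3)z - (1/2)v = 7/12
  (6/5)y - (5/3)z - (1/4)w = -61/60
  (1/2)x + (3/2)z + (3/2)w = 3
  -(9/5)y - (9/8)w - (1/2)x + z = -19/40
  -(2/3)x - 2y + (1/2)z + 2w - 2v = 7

Row-reduce:
R1 ← R1 / (4/3).
R2 ← R2 − 5/4·R1.
R4 ← R4 − 1/2·R1.
R5 ← R5 + 1/2·R1.
R6 ← R6 + 2/3·R1.
R2 ← R2 / (1/48).
R1 ← R1 − 21/20·R2.
R3 ← R3 − 6/5·R2.
R4 ← R4 + 21/40·R2.
R5 ← R5 + 51/40·R2.
R6 ← R6 + 13/10·R2.
R3 ← R3 / (821/15).
R1 ← R1 − 248/5·R3.
R2 ← R2 + 47·R3.
R4 ← R4 + 233/10·R3.
R5 ← R5 + 294/5·R3.
R6 ← R6 + 1813/30·R3.
R4 ← R4 / (13585/6568).
R1 ← R1 − 698/821·R4.
R2 ← R2 + 3705/3284·R4.
R3 ← R3 + 2175/3284·R4.
R5 ← R5 + 13585/6568·R4.
R6 ← R6 − 12641/19704·R4.
Swap R5 and R6.
R5 ← R5 / (-12943/3575).
R1 ← R1 + 486/3575·R5.
R2 ← R2 + 24/55·R5.
R3 ← R3 + 54/143·R5.
R4 ← R4 − 1512/3575·R5.
Row 6 reduces to 0 = 1, a contradiction. The system is inconsistent.

no solution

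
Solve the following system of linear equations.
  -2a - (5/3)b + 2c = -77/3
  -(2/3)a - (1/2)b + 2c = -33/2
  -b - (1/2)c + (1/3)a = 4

a = 6, b = 1, c = -6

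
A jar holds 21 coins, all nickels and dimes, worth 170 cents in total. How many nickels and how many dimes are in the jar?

Let n = nickels, d = dimes.
  n + d = 21
  5n + 10d = 170
Row-reduce the augmented matrix:
R2 ← R2 − 5·R1.
R2 ← R2 / (5).
R1 ← R1 − 1·R2.
Reading off the reduced rows gives n = 8, d = 13.

nickels: 8, dimes: 13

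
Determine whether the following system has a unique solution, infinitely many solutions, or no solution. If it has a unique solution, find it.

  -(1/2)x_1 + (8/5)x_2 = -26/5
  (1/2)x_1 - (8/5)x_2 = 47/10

Row-reduce:
R1 ← R1 / (-1/2).
R2 ← R2 − 1/2·R1.
Row 2 reduces to 0 = -1/2, a contradiction. The system is inconsistent.

no solution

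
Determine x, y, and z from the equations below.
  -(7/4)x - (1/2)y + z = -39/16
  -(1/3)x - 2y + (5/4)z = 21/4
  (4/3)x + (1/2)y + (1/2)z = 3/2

x = 9/4, y = -3, z = 0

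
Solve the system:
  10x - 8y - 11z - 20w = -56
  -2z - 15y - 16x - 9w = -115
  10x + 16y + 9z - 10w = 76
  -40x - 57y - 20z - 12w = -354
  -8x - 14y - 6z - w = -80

no solution

Row-reduce:
R1 ← R1 / (10).
R2 ← R2 + 16·R1.
R3 ← R3 − 10·R1.
R4 ← R4 + 40·R1.
R5 ← R5 + 8·R1.
R2 ← R2 / (-139/5).
R1 ← R1 + 4/5·R2.
R3 ← R3 − 24·R2.
R4 ← R4 + 89·R2.
R5 ← R5 + 102/5·R2.
R3 ← R3 / (428/139).
R1 ← R1 + 149/278·R3.
R2 ← R2 − 98/139·R3.
R4 ← R4 + 174/139·R3.
R5 ← R5 + 58/139·R3.
R4 ← R4 / (3096/107).
R1 ← R1 + 2243/428·R4.
R2 ← R2 − 780/107·R4.
R3 ← R3 + 1765/214·R4.
R5 ← R5 − 1032/107·R4.
Row 5 reduces to 0 = -1/3, a contradiction. The system is inconsistent.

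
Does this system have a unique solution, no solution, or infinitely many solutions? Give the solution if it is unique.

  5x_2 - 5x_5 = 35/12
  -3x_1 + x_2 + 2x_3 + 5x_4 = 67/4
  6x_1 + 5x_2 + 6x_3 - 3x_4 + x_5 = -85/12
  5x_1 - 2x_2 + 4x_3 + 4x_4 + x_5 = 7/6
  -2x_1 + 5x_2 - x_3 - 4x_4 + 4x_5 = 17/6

Row-reduce the augmented matrix:
Swap R1 and R2.
R1 ← R1 / (-3).
R3 ← R3 − 6·R1.
R4 ← R4 − 5·R1.
R5 ← R5 + 2·R1.
R2 ← R2 / (5).
R1 ← R1 + 1/3·R2.
R3 ← R3 − 7·R2.
R4 ← R4 + 1/3·R2.
R5 ← R5 − 13/3·R2.
R3 ← R3 / (10).
R1 ← R1 + 2/3·R3.
R4 ← R4 − 22/3·R3.
R5 ← R5 + 7/3·R3.
R4 ← R4 / (36/5).
R1 ← R1 + 6/5·R4.
R3 ← R3 − 7/10·R4.
R5 ← R5 + 57/10·R4.
R5 ← R5 / (73/12).
R1 ← R1 + 2/3·R5.
R2 ← R2 + 1·R5.
R3 ← R3 − 47/36·R5.
R4 ← R4 + 13/18·R5.
Reading off the reduced rows gives x_1 = -5/4, x_2 = 4/3, x_3 = 0, x_4 = 7/3, x_5 = 3/4.

x_1 = -5/4, x_2 = 4/3, x_3 = 0, x_4 = 7/3, x_5 = 3/4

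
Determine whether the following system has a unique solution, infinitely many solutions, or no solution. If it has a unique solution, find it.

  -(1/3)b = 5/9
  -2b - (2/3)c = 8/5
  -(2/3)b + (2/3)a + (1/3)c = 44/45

Row-reduce the augmented matrix:
Swap R1 and R3.
R1 ← R1 / (2/3).
R2 ← R2 / (-2).
R1 ← R1 + 1·R2.
R3 ← R3 + 1/3·R2.
R3 ← R3 / (1/9).
R1 ← R1 − 5/6·R3.
R2 ← R2 − 1/3·R3.
Reading off the reduced rows gives a = -3/2, b = -5/3, c = 13/5.

a = -3/2, b = -5/3, c = 13/5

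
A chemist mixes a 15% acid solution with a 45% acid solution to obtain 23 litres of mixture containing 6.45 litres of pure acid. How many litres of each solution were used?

Let a = litres of solution A, b = litres of solution B.
  a + b = 23
  (3/20)a + (9/20)b = 129/20
From equation 1: a = 23 − b.
Substitute into equation 2 and solve: b = 10.
Then a = 13.

litres of solution A: 13, litres of solution B: 10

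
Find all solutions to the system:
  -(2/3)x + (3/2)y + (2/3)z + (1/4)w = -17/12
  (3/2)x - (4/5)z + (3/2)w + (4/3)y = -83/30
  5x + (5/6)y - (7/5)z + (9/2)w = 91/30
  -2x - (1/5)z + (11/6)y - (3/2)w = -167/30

Row-reduce:
R1 ← R1 / (-2/3).
R2 ← R2 − 3/2·R1.
R3 ← R3 − 5·R1.
R4 ← R4 + 2·R1.
R2 ← R2 / (113/24).
R1 ← R1 + 9/4·R2.
R3 ← R3 − 145/12·R2.
R4 ← R4 + 8/3·R2.
R3 ← R3 / (1019/565).
R1 ← R1 + 376/565·R3.
R2 ← R2 − 84/565·R3.
R4 ← R4 + 1019/565·R3.
Row 4 reduces to 0 = 3, a contradiction. The system is inconsistent.

no solution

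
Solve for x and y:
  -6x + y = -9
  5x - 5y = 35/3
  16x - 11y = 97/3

x = 4/3, y = -1

Row-reduce the augmented matrix:
R1 ← R1 / (-6).
R2 ← R2 − 5·R1.
R3 ← R3 − 16·R1.
R2 ← R2 / (-25/6).
R1 ← R1 + 1/6·R2.
R3 ← R3 + 25/3·R2.
R3 reduces to 0 = 0, so the extra equation is consistent.
Reading off the reduced rows gives x = 4/3, y = -1.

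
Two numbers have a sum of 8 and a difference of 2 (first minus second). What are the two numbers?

first number: 5, second number: 3

Let x = first number, y = second number.
  x + y = 8
  -y + x = 2
From equation 1: x = 8 − y.
Substitute into equation 2 and solve: y = 3.
Then x = 5.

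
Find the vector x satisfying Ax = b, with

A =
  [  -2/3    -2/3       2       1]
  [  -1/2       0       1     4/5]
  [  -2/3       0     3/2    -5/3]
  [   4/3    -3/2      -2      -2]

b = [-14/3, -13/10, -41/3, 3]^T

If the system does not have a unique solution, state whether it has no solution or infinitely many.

x_1 = -3, x_2 = -2, x_3 = -6, x_4 = 4

Row-reduce the augmented matrix:
R1 ← R1 / (-2/3).
R2 ← R2 + 1/2·R1.
R3 ← R3 + 2/3·R1.
R4 ← R4 − 4/3·R1.
R2 ← R2 / (1/2).
R1 ← R1 − 1·R2.
R3 ← R3 − 2/3·R2.
R4 ← R4 + 17/6·R2.
R3 ← R3 / (1/6).
R1 ← R1 + 2·R3.
R2 ← R2 + 1·R3.
R4 ← R4 + 5/6·R3.
R4 ← R4 / (-803/60).
R1 ← R1 + 172/5·R4.
R2 ← R2 + 163/10·R4.
R3 ← R3 + 82/5·R4.
Reading off the reduced rows gives x_1 = -3, x_2 = -2, x_3 = -6, x_4 = 4.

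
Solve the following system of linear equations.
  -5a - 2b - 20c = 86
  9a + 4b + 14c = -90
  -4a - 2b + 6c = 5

no solution

Row-reduce:
R1 ← R1 / (-5).
R2 ← R2 − 9·R1.
R3 ← R3 + 4·R1.
R2 ← R2 / (2/5).
R1 ← R1 − 2/5·R2.
R3 ← R3 + 2/5·R2.
Row 3 reduces to 0 = 1, a contradiction. The system is inconsistent.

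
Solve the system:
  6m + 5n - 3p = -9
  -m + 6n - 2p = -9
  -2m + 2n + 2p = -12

m = -1, n = -3, p = -4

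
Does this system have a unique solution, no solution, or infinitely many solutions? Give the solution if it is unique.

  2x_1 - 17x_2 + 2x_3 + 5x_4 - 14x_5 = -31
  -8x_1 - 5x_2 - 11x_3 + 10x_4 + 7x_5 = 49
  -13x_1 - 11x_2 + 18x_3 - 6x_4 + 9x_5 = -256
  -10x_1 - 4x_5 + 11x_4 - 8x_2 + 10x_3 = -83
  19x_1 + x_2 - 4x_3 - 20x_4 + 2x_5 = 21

x_1 = 5, x_2 = 4, x_3 = -6, x_4 = 5, x_5 = -1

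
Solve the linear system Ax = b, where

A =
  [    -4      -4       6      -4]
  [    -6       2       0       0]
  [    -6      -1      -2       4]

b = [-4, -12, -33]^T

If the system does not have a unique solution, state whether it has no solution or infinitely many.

infinitely many solutions

Row-reduce:
R1 ← R1 / (-4).
R2 ← R2 + 6·R1.
R3 ← R3 + 6·R1.
R2 ← R2 / (8).
R1 ← R1 − 1·R2.
R3 ← R3 − 5·R2.
R3 ← R3 / (-43/8).
R1 ← R1 + 3/8·R3.
R2 ← R2 + 9/8·R3.
Rank is 3 with 4 unknowns, leaving x_4 free.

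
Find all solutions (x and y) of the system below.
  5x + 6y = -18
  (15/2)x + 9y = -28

no solution

Row-reduce:
R1 ← R1 / (5).
R2 ← R2 − 15/2·R1.
Row 2 reduces to 0 = -1, a contradiction. The system is inconsistent.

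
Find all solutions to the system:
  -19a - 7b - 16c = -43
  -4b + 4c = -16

Row-reduce:
R1 ← R1 / (-19).
R2 ← R2 / (-4).
R1 ← R1 − 7/19·R2.
Rank is 2 with 3 unknowns, leaving c free.

infinitely many solutions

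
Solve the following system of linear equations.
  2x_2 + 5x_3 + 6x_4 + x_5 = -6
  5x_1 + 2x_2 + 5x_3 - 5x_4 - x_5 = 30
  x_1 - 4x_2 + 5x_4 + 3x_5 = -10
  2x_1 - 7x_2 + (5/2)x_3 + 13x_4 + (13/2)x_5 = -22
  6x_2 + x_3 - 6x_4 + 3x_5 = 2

no solution

Row-reduce:
Swap R1 and R2.
R1 ← R1 / (5).
R3 ← R3 − 1·R1.
R4 ← R4 − 2·R1.
R2 ← R2 / (2).
R1 ← R1 − 2/5·R2.
R3 ← R3 + 22/5·R2.
R4 ← R4 + 39/5·R2.
R5 ← R5 − 6·R2.
R3 ← R3 / (10).
R2 ← R2 − 5/2·R3.
R4 ← R4 − 20·R3.
R5 ← R5 + 14·R3.
Swap R4 and R5.
R4 ← R4 / (72/25).
R1 ← R1 + 11/5·R4.
R2 ← R2 + 9/5·R4.
R3 ← R3 − 48/25·R4.
Row 5 reduces to 0 = 1, a contradiction. The system is inconsistent.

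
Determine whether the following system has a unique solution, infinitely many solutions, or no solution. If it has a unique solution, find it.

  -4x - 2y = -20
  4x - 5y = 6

Row-reduce the augmented matrix:
R1 ← R1 / (-4).
R2 ← R2 − 4·R1.
R2 ← R2 / (-7).
R1 ← R1 − 1/2·R2.
Reading off the reduced rows gives x = 4, y = 2.

x = 4, y = 2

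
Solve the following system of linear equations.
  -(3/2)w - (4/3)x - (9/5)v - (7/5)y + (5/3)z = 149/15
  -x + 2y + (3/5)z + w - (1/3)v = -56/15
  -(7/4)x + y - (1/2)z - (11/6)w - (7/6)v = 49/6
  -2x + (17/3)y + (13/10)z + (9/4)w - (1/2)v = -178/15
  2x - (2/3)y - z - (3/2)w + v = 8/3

no solution

Row-reduce:
R1 ← R1 / (-4/3).
R2 ← R2 + 1·R1.
R3 ← R3 + 7/4·R1.
R4 ← R4 + 2·R1.
R5 ← R5 − 2·R1.
R2 ← R2 / (61/20).
R1 ← R1 − 21/20·R2.
R3 ← R3 − 227/80·R2.
R4 ← R4 − 233/30·R2.
R5 ← R5 + 83/30·R2.
R3 ← R3 / (-2541/1220).
R1 ← R1 + 313/305·R3.
R2 ← R2 + 13/61·R3.
R4 ← R4 − 833/1830·R3.
R5 ← R5 − 833/915·R3.
R4 ← R4 / (-17167/13068).
R1 ← R1 − 9916/7623·R4.
R2 ← R2 − 13495/15246·R4.
R3 ← R3 − 6740/7623·R4.
R5 ← R5 + 17167/6534·R4.
Row 5 reduces to 0 = 4, a contradiction. The system is inconsistent.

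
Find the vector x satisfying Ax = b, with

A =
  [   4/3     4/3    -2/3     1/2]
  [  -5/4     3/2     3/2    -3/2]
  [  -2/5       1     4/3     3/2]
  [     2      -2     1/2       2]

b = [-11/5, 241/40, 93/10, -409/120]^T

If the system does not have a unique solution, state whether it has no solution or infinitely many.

x_1 = -3, x_2 = 8/5, x_3 = 9/4, x_4 = 7/3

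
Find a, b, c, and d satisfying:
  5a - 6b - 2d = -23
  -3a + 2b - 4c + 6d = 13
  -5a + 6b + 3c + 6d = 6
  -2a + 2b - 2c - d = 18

a = -3, b = 2, c = -3, d = -2

Row-reduce the augmented matrix:
R1 ← R1 / (5).
R2 ← R2 + 3·R1.
R3 ← R3 + 5·R1.
R4 ← R4 + 2·R1.
R2 ← R2 / (-8/5).
R1 ← R1 + 6/5·R2.
R4 ← R4 + 2/5·R2.
R3 ← R3 / (3).
R1 ← R1 − 3·R3.
R2 ← R2 − 5/2·R3.
R4 ← R4 + 1·R3.
R4 ← R4 / (-5/3).
R1 ← R1 + 8·R4.
R2 ← R2 + 19/3·R4.
R3 ← R3 − 4/3·R4.
Reading off the reduced rows gives a = -3, b = 2, c = -3, d = -2.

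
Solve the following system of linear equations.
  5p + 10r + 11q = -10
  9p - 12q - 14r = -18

infinitely many solutions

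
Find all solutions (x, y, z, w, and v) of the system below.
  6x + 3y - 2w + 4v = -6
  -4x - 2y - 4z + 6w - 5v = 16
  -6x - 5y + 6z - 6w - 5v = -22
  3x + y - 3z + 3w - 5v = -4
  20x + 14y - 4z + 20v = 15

no solution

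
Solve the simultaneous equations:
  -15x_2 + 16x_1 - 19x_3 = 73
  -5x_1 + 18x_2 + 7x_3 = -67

infinitely many solutions

Row-reduce:
R1 ← R1 / (16).
R2 ← R2 + 5·R1.
R2 ← R2 / (213/16).
R1 ← R1 + 15/16·R2.
Rank is 2 with 3 unknowns, leaving x_3 free.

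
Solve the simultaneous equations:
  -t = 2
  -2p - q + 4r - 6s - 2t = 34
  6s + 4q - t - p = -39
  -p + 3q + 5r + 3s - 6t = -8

infinitely many solutions

Row-reduce:
Swap R1 and R2.
R1 ← R1 / (-2).
R3 ← R3 + 1·R1.
R4 ← R4 + 1·R1.
Swap R2 and R3.
R2 ← R2 / (9/2).
R1 ← R1 − 1/2·R2.
R4 ← R4 − 7/2·R2.
Swap R3 and R4.
R3 ← R3 / (41/9).
R1 ← R1 + 16/9·R3.
R2 ← R2 + 4/9·R3.
R4 ← R4 / (-1).
R1 ← R1 + 39/41·R4.
R2 ← R2 + 20/41·R4.
R3 ← R3 + 45/41·R4.
Rank is 4 with 5 unknowns, leaving s free.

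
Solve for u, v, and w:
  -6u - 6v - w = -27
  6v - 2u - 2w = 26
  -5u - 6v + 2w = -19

u = -1, v = 5, w = 3

Row-reduce the augmented matrix:
R1 ← R1 / (-6).
R2 ← R2 + 2·R1.
R3 ← R3 + 5·R1.
R2 ← R2 / (8).
R1 ← R1 − 1·R2.
R3 ← R3 + 1·R2.
R3 ← R3 / (21/8).
R1 ← R1 − 3/8·R3.
R2 ← R2 + 5/24·R3.
Reading off the reduced rows gives u = -1, v = 5, w = 3.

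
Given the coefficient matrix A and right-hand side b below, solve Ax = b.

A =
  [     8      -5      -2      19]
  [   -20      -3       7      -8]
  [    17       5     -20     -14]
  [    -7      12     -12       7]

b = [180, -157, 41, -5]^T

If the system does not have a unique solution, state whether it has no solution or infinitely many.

x_1 = 5, x_2 = -4, x_3 = -3, x_4 = 6

Row-reduce the augmented matrix:
R1 ← R1 / (8).
R2 ← R2 + 20·R1.
R3 ← R3 − 17·R1.
R4 ← R4 + 7·R1.
R2 ← R2 / (-31/2).
R1 ← R1 + 5/8·R2.
R3 ← R3 − 125/8·R2.
R4 ← R4 − 61/8·R2.
R3 ← R3 / (-1703/124).
R1 ← R1 + 41/124·R3.
R2 ← R2 + 4/31·R3.
R4 ← R4 + 1583/124·R3.
R4 ← R4 / (96368/1703).
R1 ← R1 − 1929/1703·R4.
R2 ← R2 + 4107/1703·R4.
R3 ← R3 − 1805/1703·R4.
Reading off the reduced rows gives x_1 = 5, x_2 = -4, x_3 = -3, x_4 = 6.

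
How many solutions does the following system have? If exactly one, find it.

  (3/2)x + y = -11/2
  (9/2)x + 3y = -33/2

infinitely many solutions

Row-reduce:
R1 ← R1 / (3/2).
R2 ← R2 − 9/2·R1.
Rank is 1 with 2 unknowns, leaving y free.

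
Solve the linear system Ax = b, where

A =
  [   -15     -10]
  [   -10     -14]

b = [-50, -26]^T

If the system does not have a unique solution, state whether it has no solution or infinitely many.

Row-reduce the augmented matrix:
R1 ← R1 / (-15).
R2 ← R2 + 10·R1.
R2 ← R2 / (-22/3).
R1 ← R1 − 2/3·R2.
Reading off the reduced rows gives x_1 = 4, x_2 = -1.

x_1 = 4, x_2 = -1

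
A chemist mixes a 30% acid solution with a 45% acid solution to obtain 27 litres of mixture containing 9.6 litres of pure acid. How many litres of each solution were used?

litres of solution A: 17, litres of solution B: 10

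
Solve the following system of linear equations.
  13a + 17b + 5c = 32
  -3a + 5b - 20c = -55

infinitely many solutions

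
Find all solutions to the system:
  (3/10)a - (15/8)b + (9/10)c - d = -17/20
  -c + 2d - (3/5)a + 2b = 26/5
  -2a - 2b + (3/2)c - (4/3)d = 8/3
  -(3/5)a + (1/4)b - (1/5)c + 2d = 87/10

Row-reduce:
R1 ← R1 / (3/10).
R2 ← R2 + 3/5·R1.
R3 ← R3 + 2·R1.
R4 ← R4 + 3/5·R1.
R2 ← R2 / (-7/4).
R1 ← R1 + 25/4·R2.
R3 ← R3 + 29/2·R2.
R4 ← R4 + 7/2·R2.
R3 ← R3 / (61/70).
R1 ← R1 − 1/7·R3.
R2 ← R2 + 16/35·R3.
Rank is 3 with 4 unknowns, leaving d free.

infinitely many solutions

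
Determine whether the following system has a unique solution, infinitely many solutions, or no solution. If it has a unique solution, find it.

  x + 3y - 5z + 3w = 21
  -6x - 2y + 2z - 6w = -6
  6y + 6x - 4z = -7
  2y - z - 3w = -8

Row-reduce:
R2 ← R2 + 6·R1.
R3 ← R3 − 6·R1.
R2 ← R2 / (16).
R1 ← R1 − 3·R2.
R3 ← R3 + 12·R2.
R4 ← R4 − 2·R2.
R3 ← R3 / (5).
R1 ← R1 − 1/4·R3.
R2 ← R2 + 7/4·R3.
R4 ← R4 − 5/2·R3.
Row 4 reduces to 0 = -3/2, a contradiction. The system is inconsistent.

no solution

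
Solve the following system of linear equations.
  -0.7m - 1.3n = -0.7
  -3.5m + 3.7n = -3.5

m = 1, n = 0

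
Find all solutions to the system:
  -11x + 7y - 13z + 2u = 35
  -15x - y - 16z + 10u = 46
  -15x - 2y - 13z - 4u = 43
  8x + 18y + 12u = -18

no solution

Row-reduce:
R1 ← R1 / (-11).
R2 ← R2 + 15·R1.
R3 ← R3 + 15·R1.
R4 ← R4 − 8·R1.
R2 ← R2 / (-116/11).
R1 ← R1 + 7/11·R2.
R3 ← R3 + 127/11·R2.
R4 ← R4 − 254/11·R2.
R3 ← R3 / (329/116).
R1 ← R1 − 125/116·R3.
R2 ← R2 + 19/116·R3.
R4 ← R4 + 329/58·R3.
Row 4 reduces to 0 = -2, a contradiction. The system is inconsistent.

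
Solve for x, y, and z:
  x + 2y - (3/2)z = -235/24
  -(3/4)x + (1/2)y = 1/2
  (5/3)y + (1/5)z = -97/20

x = -8/3, y = -3, z = 3/4

Row-reduce the augmented matrix:
R2 ← R2 + 3/4·R1.
R2 ← R2 / (2).
R1 ← R1 − 2·R2.
R3 ← R3 − 5/3·R2.
R3 ← R3 / (91/80).
R1 ← R1 + 3/8·R3.
R2 ← R2 + 9/16·R3.
Reading off the reduced rows gives x = -8/3, y = -3, z = 3/4.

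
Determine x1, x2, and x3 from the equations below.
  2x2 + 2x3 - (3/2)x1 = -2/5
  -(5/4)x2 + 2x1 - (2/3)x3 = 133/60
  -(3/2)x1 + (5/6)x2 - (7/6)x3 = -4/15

x1 = 12/5, x2 = 13/5, x3 = -1

Row-reduce the augmented matrix:
R1 ← R1 / (-3/2).
R2 ← R2 − 2·R1.
R3 ← R3 + 3/2·R1.
R2 ← R2 / (17/12).
R1 ← R1 + 4/3·R2.
R3 ← R3 + 7/6·R2.
R3 ← R3 / (-155/102).
R1 ← R1 − 28/51·R3.
R2 ← R2 − 24/17·R3.
Reading off the reduced rows gives x1 = 12/5, x2 = 13/5, x3 = -1.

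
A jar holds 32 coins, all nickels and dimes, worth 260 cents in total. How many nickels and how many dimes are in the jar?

nickels: 12, dimes: 20

Let n = nickels, d = dimes.
  n + d = 32
  5n + 10d = 260
Row-reduce the augmented matrix:
R2 ← R2 − 5·R1.
R2 ← R2 / (5).
R1 ← R1 − 1·R2.
Reading off the reduced rows gives n = 12, d = 20.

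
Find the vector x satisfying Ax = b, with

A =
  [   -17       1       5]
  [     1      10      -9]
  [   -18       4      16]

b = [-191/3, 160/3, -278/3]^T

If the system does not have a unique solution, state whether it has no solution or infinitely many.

Row-reduce the augmented matrix:
R1 ← R1 / (-17).
R2 ← R2 − 1·R1.
R3 ← R3 + 18·R1.
R2 ← R2 / (171/17).
R1 ← R1 + 1/17·R2.
R3 ← R3 − 50/17·R2.
R3 ← R3 / (2266/171).
R1 ← R1 + 59/171·R3.
R2 ← R2 + 148/171·R3.
Reading off the reduced rows gives x_1 = 3, x_2 = 7/3, x_3 = -3.

x_1 = 3, x_2 = 7/3, x_3 = -3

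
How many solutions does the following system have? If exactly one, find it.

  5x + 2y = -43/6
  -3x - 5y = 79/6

x = -1/2, y = -7/3

Row-reduce the augmented matrix:
R1 ← R1 / (5).
R2 ← R2 + 3·R1.
R2 ← R2 / (-19/5).
R1 ← R1 − 2/5·R2.
Reading off the reduced rows gives x = -1/2, y = -7/3.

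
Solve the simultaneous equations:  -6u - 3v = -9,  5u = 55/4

u = 11/4, v = -5/2

Row-reduce the augmented matrix:
R1 ← R1 / (-6).
R2 ← R2 − 5·R1.
R2 ← R2 / (-5/2).
R1 ← R1 − 1/2·R2.
Reading off the reduced rows gives u = 11/4, v = -5/2.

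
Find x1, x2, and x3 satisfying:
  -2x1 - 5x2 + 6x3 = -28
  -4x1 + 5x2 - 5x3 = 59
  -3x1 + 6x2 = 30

x1 = -6, x2 = 2, x3 = -5

Row-reduce the augmented matrix:
R1 ← R1 / (-2).
R2 ← R2 + 4·R1.
R3 ← R3 + 3·R1.
R2 ← R2 / (15).
R1 ← R1 − 5/2·R2.
R3 ← R3 − 27/2·R2.
R3 ← R3 / (63/10).
R1 ← R1 + 1/6·R3.
R2 ← R2 + 17/15·R3.
Reading off the reduced rows gives x1 = -6, x2 = 2, x3 = -5.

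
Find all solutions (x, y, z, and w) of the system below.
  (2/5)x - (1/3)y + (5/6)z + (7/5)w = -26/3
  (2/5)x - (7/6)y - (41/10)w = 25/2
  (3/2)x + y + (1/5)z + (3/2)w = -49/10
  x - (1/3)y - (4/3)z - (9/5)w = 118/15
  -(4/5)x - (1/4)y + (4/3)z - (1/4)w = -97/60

x = -1, y = 3, z = -2, w = -4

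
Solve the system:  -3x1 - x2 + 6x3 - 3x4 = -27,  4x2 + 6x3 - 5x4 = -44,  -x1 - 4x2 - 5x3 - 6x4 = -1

Row-reduce:
R1 ← R1 / (-3).
R3 ← R3 + 1·R1.
R2 ← R2 / (4).
R1 ← R1 − 1/3·R2.
R3 ← R3 + 11/3·R2.
R3 ← R3 / (-3/2).
R1 ← R1 + 5/2·R3.
R2 ← R2 − 3/2·R3.
Rank is 3 with 4 unknowns, leaving x4 free.

infinitely many solutions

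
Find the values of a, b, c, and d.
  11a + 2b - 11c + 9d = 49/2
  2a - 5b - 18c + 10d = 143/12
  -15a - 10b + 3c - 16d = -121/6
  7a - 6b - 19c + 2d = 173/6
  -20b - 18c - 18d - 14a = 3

a = 5/4, b = 7/4, c = -7/4, d = -4/3

Row-reduce the augmented matrix:
R1 ← R1 / (11).
R2 ← R2 − 2·R1.
R3 ← R3 + 15·R1.
R4 ← R4 − 7·R1.
R5 ← R5 + 14·R1.
R2 ← R2 / (-59/11).
R1 ← R1 − 2/11·R2.
R3 ← R3 + 80/11·R2.
R4 ← R4 + 80/11·R2.
R5 ← R5 + 192/11·R2.
R3 ← R3 / (572/59).
R1 ← R1 + 91/59·R3.
R2 ← R2 − 176/59·R3.
R4 ← R4 − 572/59·R3.
R5 ← R5 − 1184/59·R3.
Swap R4 and R5.
R4 ← R4 / (-368/143).
R1 ← R1 + 57/44·R4.
R2 ← R2 − 40/13·R4.
R3 ← R3 + 889/572·R4.
R5 reduces to 0 = 0, so the extra equation is consistent.
Reading off the reduced rows gives a = 5/4, b = 7/4, c = -7/4, d = -4/3.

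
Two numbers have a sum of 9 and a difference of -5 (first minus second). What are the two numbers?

Let x = first number, y = second number.
  x + y = 9
  x - y = -5
From equation 1: x = 9 − y.
Substitute into equation 2 and solve: y = 7.
Then x = 2.

first number: 2, second number: 7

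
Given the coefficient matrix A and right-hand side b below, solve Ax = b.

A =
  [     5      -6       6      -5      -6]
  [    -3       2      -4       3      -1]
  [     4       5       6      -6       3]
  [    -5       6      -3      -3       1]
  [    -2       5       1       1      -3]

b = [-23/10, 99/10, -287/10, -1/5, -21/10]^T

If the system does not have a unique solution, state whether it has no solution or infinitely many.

Row-reduce the augmented matrix:
R1 ← R1 / (5).
R2 ← R2 + 3·R1.
R3 ← R3 − 4·R1.
R4 ← R4 + 5·R1.
R5 ← R5 + 2·R1.
R2 ← R2 / (-8/5).
R1 ← R1 + 6/5·R2.
R3 ← R3 − 49/5·R2.
R5 ← R5 − 13/5·R2.
R3 ← R3 / (-5/4).
R1 ← R1 − 3/2·R3.
R2 ← R2 − 1/4·R3.
R4 ← R4 − 3·R3.
R5 ← R5 − 11/4·R3.
R4 ← R4 / (-64/5).
R1 ← R1 + 17/5·R4.
R2 ← R2 + 2/5·R4.
R3 ← R3 − 8/5·R4.
R5 ← R5 + 27/5·R4.
R5 ← R5 / (-4475/128).
R1 ← R1 + 1009/128·R5.
R2 ← R2 − 31/64·R5.
R3 ← R3 − 153/16·R5.
R4 ← R4 − 539/128·R5.
Reading off the reduced rows gives x_1 = -7/5, x_2 = -3/2, x_3 = -3/2, x_4 = 1/2, x_5 = -6/5.

x_1 = -7/5, x_2 = -3/2, x_3 = -3/2, x_4 = 1/2, x_5 = -6/5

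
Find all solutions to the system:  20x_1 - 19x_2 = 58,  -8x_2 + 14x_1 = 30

Row-reduce the augmented matrix:
R1 ← R1 / (20).
R2 ← R2 − 14·R1.
R2 ← R2 / (53/10).
R1 ← R1 + 19/20·R2.
Reading off the reduced rows gives x_1 = 1, x_2 = -2.

x_1 = 1, x_2 = -2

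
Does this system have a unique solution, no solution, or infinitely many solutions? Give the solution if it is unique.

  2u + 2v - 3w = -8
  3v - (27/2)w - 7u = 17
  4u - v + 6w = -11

Row-reduce:
R1 ← R1 / (2).
R2 ← R2 + 7·R1.
R3 ← R3 − 4·R1.
R2 ← R2 / (10).
R1 ← R1 − 1·R2.
R3 ← R3 + 5·R2.
Row 3 reduces to 0 = -1/2, a contradiction. The system is inconsistent.

no solution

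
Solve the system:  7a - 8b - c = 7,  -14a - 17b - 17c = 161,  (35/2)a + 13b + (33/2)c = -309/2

Row-reduce:
R1 ← R1 / (7).
R2 ← R2 + 14·R1.
R3 ← R3 − 35/2·R1.
R2 ← R2 / (-33).
R1 ← R1 + 8/7·R2.
R3 ← R3 − 33·R2.
Row 3 reduces to 0 = 3, a contradiction. The system is inconsistent.

no solution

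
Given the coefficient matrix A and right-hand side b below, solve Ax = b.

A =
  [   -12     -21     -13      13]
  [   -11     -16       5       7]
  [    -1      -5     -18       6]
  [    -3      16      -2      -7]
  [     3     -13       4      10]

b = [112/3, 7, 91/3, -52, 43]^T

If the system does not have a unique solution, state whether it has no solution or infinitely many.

x_1 = 3, x_2 = -8/3, x_3 = -1, x_4 = 1/3

Row-reduce the augmented matrix:
R1 ← R1 / (-12).
R2 ← R2 + 11·R1.
R3 ← R3 + 1·R1.
R4 ← R4 + 3·R1.
R5 ← R5 − 3·R1.
R2 ← R2 / (13/4).
R1 ← R1 − 7/4·R2.
R3 ← R3 + 13/4·R2.
R4 ← R4 − 85/4·R2.
R5 ← R5 + 73/4·R2.
Swap R3 and R4.
R3 ← R3 / (-4265/39).
R1 ← R1 + 313/39·R3.
R2 ← R2 − 203/39·R3.
R5 ← R5 − 3734/39·R3.
Swap R4 and R5.
R4 ← R4 / (20524/4265).
R1 ← R1 + 183/4265·R4.
R2 ← R2 + 2007/4265·R4.
R3 ← R3 + 854/4265·R4.
R5 reduces to 0 = 0, so the extra equation is consistent.
Reading off the reduced rows gives x_1 = 3, x_2 = -8/3, x_3 = -1, x_4 = 1/3.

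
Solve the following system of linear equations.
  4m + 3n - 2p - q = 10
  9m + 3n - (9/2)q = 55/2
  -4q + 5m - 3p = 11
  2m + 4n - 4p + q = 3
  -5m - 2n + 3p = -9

no solution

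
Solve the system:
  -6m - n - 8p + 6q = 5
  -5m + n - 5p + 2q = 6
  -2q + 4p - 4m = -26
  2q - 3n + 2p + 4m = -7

Row-reduce:
R1 ← R1 / (-6).
R2 ← R2 + 5·R1.
R3 ← R3 + 4·R1.
R4 ← R4 − 4·R1.
R2 ← R2 / (11/6).
R1 ← R1 − 1/6·R2.
R3 ← R3 − 2/3·R2.
R4 ← R4 + 11/3·R2.
R3 ← R3 / (96/11).
R1 ← R1 − 13/11·R3.
R2 ← R2 − 10/11·R3.
Rank is 3 with 4 unknowns, leaving q free.

infinitely many solutions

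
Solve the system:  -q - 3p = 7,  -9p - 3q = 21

Row-reduce:
R1 ← R1 / (-3).
R2 ← R2 + 9·R1.
Rank is 1 with 2 unknowns, leaving q free.

infinitely many solutions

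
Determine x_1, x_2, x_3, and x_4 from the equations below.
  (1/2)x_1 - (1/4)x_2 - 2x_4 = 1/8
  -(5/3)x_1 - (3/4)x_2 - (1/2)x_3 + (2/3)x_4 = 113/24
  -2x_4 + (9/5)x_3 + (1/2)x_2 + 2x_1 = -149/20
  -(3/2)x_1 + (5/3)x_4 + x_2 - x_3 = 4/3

x_1 = -1, x_2 = -5/2, x_3 = -7/3, x_4 = 0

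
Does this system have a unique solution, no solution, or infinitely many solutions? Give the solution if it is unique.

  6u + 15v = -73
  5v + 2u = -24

Row-reduce:
R1 ← R1 / (6).
R2 ← R2 − 2·R1.
Row 2 reduces to 0 = 1/3, a contradiction. The system is inconsistent.

no solution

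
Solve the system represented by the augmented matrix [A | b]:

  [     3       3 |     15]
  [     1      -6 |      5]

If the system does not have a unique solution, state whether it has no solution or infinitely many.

Row-reduce the augmented matrix:
R1 ← R1 / (3).
R2 ← R2 − 1·R1.
R2 ← R2 / (-7).
R1 ← R1 − 1·R2.
Reading off the reduced rows gives x_1 = 5, x_2 = 0.

x_1 = 5, x_2 = 0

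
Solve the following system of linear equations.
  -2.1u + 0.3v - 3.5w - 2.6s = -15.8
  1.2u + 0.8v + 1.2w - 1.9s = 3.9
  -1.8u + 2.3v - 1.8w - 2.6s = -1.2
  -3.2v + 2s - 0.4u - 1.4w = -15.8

u = 3, v = 6, w = 1, s = 3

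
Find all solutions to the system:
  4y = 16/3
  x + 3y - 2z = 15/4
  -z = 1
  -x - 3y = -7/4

x = -9/4, y = 4/3, z = -1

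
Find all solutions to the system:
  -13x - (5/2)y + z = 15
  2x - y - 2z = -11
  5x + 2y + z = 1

no solution

Row-reduce:
R1 ← R1 / (-13).
R2 ← R2 − 2·R1.
R3 ← R3 − 5·R1.
R2 ← R2 / (-18/13).
R1 ← R1 − 5/26·R2.
R3 ← R3 − 27/26·R2.
Row 3 reduces to 0 = 1/4, a contradiction. The system is inconsistent.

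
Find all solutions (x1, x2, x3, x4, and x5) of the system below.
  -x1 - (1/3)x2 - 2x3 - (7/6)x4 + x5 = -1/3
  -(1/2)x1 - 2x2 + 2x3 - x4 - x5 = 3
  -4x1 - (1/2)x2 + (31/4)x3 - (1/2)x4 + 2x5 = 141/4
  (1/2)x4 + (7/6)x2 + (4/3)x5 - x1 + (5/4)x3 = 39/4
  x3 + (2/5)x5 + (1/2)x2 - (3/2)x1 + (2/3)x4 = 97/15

infinitely many solutions

Row-reduce:
R1 ← R1 / (-1).
R2 ← R2 + 1/2·R1.
R3 ← R3 + 4·R1.
R4 ← R4 + 1·R1.
R5 ← R5 + 3/2·R1.
R2 ← R2 / (-11/6).
R1 ← R1 − 1/3·R2.
R3 ← R3 − 5/6·R2.
R4 ← R4 − 3/2·R2.
R5 ← R5 − 1·R2.
R3 ← R3 / (753/44).
R1 ← R1 − 28/11·R3.
R2 ← R2 + 18/11·R3.
R4 ← R4 − 251/44·R3.
R5 ← R5 − 62/11·R3.
Swap R4 and R5.
R4 ← R4 / (883/1004).
R1 ← R1 − 376/753·R4.
R2 ← R2 − 305/502·R4.
R3 ← R3 − 175/753·R4.
Rank is 4 with 5 unknowns, leaving x5 free.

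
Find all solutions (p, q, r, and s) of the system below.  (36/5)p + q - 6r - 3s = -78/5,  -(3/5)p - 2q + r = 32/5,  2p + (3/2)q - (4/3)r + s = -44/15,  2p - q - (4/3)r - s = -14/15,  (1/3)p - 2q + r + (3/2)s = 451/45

Row-reduce the augmented matrix:
R1 ← R1 / (36/5).
R2 ← R2 + 3/5·R1.
R3 ← R3 − 2·R1.
R4 ← R4 − 2·R1.
R5 ← R5 − 1/3·R1.
R2 ← R2 / (-23/12).
R1 ← R1 − 5/36·R2.
R3 ← R3 − 11/9·R2.
R4 ← R4 + 23/18·R2.
R5 ← R5 + 221/108·R2.
R3 ← R3 / (15/23).
R1 ← R1 + 55/69·R3.
R2 ← R2 + 6/23·R3.
R5 ← R5 − 154/207·R3.
Swap R4 and R5.
R4 ← R4 / (-1/270).
R1 ← R1 − 29/18·R4.
R2 ← R2 − 4/5·R4.
R3 ← R3 − 77/30·R4.
R5 reduces to 0 = 0, so the extra equation is consistent.
Reading off the reduced rows gives p = 2/3, q = -12/5, r = 2, s = 2.

p = 2/3, q = -12/5, r = 2, s = 2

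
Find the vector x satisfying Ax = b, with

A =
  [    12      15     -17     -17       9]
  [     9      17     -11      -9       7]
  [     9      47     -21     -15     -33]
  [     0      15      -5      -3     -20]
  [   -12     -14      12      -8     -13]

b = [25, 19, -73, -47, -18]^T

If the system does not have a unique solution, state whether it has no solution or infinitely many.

Row-reduce:
R1 ← R1 / (12).
R2 ← R2 − 9·R1.
R3 ← R3 − 9·R1.
R5 ← R5 + 12·R1.
R2 ← R2 / (23/4).
R1 ← R1 − 5/4·R2.
R3 ← R3 − 143/4·R2.
R4 ← R4 − 15·R2.
R5 ← R5 − 1·R2.
R3 ← R3 / (-440/23).
R1 ← R1 + 124/69·R3.
R2 ← R2 − 7/23·R3.
R4 ← R4 + 220/23·R3.
R5 ← R5 + 122/23·R3.
Swap R4 and R5.
R4 ← R4 / (-1021/55).
R1 ← R1 − 28/165·R4.
R2 ← R2 − 27/110·R4.
R3 ← R3 − 147/110·R4.
Row 5 reduces to 0 = -1, a contradiction. The system is inconsistent.

no solution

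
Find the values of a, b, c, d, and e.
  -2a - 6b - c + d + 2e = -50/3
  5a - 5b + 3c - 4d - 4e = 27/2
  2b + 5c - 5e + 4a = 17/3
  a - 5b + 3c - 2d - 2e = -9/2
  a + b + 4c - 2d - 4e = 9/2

Row-reduce the augmented matrix:
R1 ← R1 / (-2).
R2 ← R2 − 5·R1.
R3 ← R3 − 4·R1.
R4 ← R4 − 1·R1.
R5 ← R5 − 1·R1.
R2 ← R2 / (-20).
R1 ← R1 − 3·R2.
R3 ← R3 + 10·R2.
R4 ← R4 + 8·R2.
R5 ← R5 + 2·R2.
R3 ← R3 / (11/4).
R1 ← R1 − 23/40·R3.
R2 ← R2 + 1/40·R3.
R4 ← R4 − 23/10·R3.
R5 ← R5 − 69/20·R3.
R4 ← R4 / (-16/5).
R1 ← R1 + 13/10·R4.
R2 ← R2 − 1/10·R4.
R3 ← R3 − 1·R4.
R5 ← R5 + 24/5·R4.
R5 ← R5 / (-1).
R1 ← R1 + 21/44·R5.
R2 ← R2 + 3/44·R5.
R3 ← R3 + 13/22·R5.
R4 ← R4 − 1/22·R5.
Reading off the reduced rows gives a = 7/3, b = 3/2, c = -8/3, d = -3, e = -4/3.

a = 7/3, b = 3/2, c = -8/3, d = -3, e = -4/3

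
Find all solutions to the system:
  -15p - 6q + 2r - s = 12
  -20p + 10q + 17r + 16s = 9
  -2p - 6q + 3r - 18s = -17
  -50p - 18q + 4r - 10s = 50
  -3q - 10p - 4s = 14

no solution

Row-reduce:
R1 ← R1 / (-15).
R2 ← R2 + 20·R1.
R3 ← R3 + 2·R1.
R4 ← R4 + 50·R1.
R5 ← R5 + 10·R1.
R2 ← R2 / (18).
R1 ← R1 − 2/5·R2.
R3 ← R3 + 26/5·R2.
R4 ← R4 − 2·R2.
R5 ← R5 − 1·R2.
R3 ← R3 / (928/135).
R1 ← R1 + 61/135·R3.
R2 ← R2 − 43/54·R3.
R4 ← R4 + 115/27·R3.
R5 ← R5 + 115/54·R3.
R4 ← R4 / (-1921/116).
R1 ← R1 + 135/116·R4.
R2 ← R2 − 569/232·R4.
R3 ← R3 + 217/116·R4.
R5 ← R5 + 1921/232·R4.
Row 5 reduces to 0 = 1, a contradiction. The system is inconsistent.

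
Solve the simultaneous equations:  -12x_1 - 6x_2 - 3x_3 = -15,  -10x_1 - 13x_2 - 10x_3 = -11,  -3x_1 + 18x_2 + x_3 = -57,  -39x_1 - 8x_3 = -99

no solution

Row-reduce:
R1 ← R1 / (-12).
R2 ← R2 + 10·R1.
R3 ← R3 + 3·R1.
R4 ← R4 + 39·R1.
R2 ← R2 / (-8).
R1 ← R1 − 1/2·R2.
R3 ← R3 − 39/2·R2.
R4 ← R4 − 39/2·R2.
R3 ← R3 / (-529/32).
R1 ← R1 + 7/32·R3.
R2 ← R2 − 15/16·R3.
R4 ← R4 + 529/32·R3.
Row 4 reduces to 0 = 3, a contradiction. The system is inconsistent.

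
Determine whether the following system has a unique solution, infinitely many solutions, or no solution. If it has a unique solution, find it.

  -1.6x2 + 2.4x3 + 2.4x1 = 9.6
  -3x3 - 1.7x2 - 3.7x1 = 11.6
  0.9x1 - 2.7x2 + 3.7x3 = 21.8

x1 = -2, x2 = -6, x3 = 2

Row-reduce the augmented matrix:
R1 ← R1 / (12/5).
R2 ← R2 + 37/10·R1.
R3 ← R3 − 9/10·R1.
R2 ← R2 / (-25/6).
R1 ← R1 + 2/3·R2.
R3 ← R3 + 21/10·R2.
R3 ← R3 / (3059/1250).
R1 ← R1 − 111/125·R3.
R2 ← R2 + 21/125·R3.
Reading off the reduced rows gives x1 = -2, x2 = -6, x3 = 2.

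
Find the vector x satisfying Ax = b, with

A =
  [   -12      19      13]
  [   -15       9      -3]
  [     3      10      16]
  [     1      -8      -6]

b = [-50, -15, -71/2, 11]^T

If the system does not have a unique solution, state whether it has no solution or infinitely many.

Row-reduce:
R1 ← R1 / (-12).
R2 ← R2 + 15·R1.
R3 ← R3 − 3·R1.
R4 ← R4 − 1·R1.
R2 ← R2 / (-59/4).
R1 ← R1 + 19/12·R2.
R3 ← R3 − 59/4·R2.
R4 ← R4 + 77/12·R2.
Swap R3 and R4.
R3 ← R3 / (204/59).
R1 ← R1 − 58/59·R3.
R2 ← R2 − 77/59·R3.
Row 4 reduces to 0 = -1/2, a contradiction. The system is inconsistent.

no solution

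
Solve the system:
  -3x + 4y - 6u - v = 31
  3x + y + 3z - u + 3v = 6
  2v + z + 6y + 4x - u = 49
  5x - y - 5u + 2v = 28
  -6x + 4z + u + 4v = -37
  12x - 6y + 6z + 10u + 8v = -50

Row-reduce the augmented matrix:
R1 ← R1 / (-3).
R2 ← R2 − 3·R1.
R3 ← R3 − 4·R1.
R4 ← R4 − 5·R1.
R5 ← R5 + 6·R1.
R6 ← R6 − 12·R1.
R2 ← R2 / (5).
R1 ← R1 + 4/3·R2.
R3 ← R3 − 34/3·R2.
R4 ← R4 − 17/3·R2.
R5 ← R5 + 8·R2.
R6 ← R6 − 10·R2.
R3 ← R3 / (-29/5).
R1 ← R1 − 4/5·R3.
R2 ← R2 − 3/5·R3.
R4 ← R4 + 17/5·R3.
R5 ← R5 − 44/5·R3.
R4 ← R4 / (-965/87).
R1 ← R1 − 94/87·R4.
R2 ← R2 + 20/29·R4.
R3 ← R3 + 103/87·R4.
R5 ← R5 − 1063/87·R4.
R5 ← R5 / (3571/965).
R1 ← R1 − 353/965·R5.
R2 ← R2 + 4/193·R5.
R3 ← R3 − 609/965·R5.
R4 ← R4 + 29/965·R5.
R6 reduces to 0 = 0, so the extra equation is consistent.
Reading off the reduced rows gives x = 3, y = 6, z = -6, u = -3, v = 2.

x = 3, y = 6, z = -6, u = -3, v = 2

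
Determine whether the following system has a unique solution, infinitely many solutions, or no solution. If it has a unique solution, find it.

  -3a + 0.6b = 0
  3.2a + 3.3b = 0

a = 0, b = 0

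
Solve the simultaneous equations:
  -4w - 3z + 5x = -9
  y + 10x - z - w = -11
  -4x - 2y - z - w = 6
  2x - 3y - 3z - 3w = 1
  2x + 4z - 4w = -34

Row-reduce the augmented matrix:
R1 ← R1 / (5).
R2 ← R2 − 10·R1.
R3 ← R3 + 4·R1.
R4 ← R4 − 2·R1.
R5 ← R5 − 2·R1.
R3 ← R3 + 2·R2.
R4 ← R4 + 3·R2.
R3 ← R3 / (33/5).
R1 ← R1 + 3/5·R3.
R2 ← R2 − 5·R3.
R4 ← R4 − 66/5·R3.
R5 ← R5 − 26/5·R3.
Swap R4 and R5.
R4 ← R4 / (-334/33).
R1 ← R1 − 1/11·R4.
R2 ← R2 + 14/33·R4.
R3 ← R3 − 49/33·R4.
R5 reduces to 0 = 0, so the extra equation is consistent.
Reading off the reduced rows gives x = -1, y = -1, z = -4, w = 4.

x = -1, y = -1, z = -4, w = 4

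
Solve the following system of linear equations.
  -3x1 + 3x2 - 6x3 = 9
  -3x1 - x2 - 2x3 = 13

infinitely many solutions

Row-reduce:
R1 ← R1 / (-3).
R2 ← R2 + 3·R1.
R2 ← R2 / (-4).
R1 ← R1 + 1·R2.
Rank is 2 with 3 unknowns, leaving x3 free.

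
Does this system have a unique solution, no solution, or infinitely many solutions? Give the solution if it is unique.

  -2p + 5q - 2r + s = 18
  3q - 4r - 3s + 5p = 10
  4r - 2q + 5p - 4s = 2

Row-reduce:
R1 ← R1 / (-2).
R2 ← R2 − 5·R1.
R3 ← R3 − 5·R1.
R2 ← R2 / (31/2).
R1 ← R1 + 5/2·R2.
R3 ← R3 − 21/2·R2.
R3 ← R3 / (158/31).
R1 ← R1 + 14/31·R3.
R2 ← R2 + 18/31·R3.
Rank is 3 with 4 unknowns, leaving s free.

infinitely many solutions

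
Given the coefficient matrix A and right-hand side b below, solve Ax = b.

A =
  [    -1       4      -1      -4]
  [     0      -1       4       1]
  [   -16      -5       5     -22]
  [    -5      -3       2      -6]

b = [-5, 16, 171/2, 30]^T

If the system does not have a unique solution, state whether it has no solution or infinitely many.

Row-reduce:
R1 ← R1 / (-1).
R3 ← R3 + 16·R1.
R4 ← R4 + 5·R1.
R2 ← R2 / (-1).
R1 ← R1 + 4·R2.
R3 ← R3 + 69·R2.
R4 ← R4 + 23·R2.
R3 ← R3 / (-255).
R1 ← R1 + 15·R3.
R2 ← R2 + 4·R3.
R4 ← R4 + 85·R3.
Row 4 reduces to 0 = -1/6, a contradiction. The system is inconsistent.

no solution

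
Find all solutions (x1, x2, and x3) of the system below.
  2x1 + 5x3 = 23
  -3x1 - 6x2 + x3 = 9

infinitely many solutions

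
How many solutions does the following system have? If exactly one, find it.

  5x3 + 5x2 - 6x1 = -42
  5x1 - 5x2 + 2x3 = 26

infinitely many solutions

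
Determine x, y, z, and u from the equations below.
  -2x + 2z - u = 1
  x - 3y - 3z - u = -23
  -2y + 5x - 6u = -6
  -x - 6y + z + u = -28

x = 2, y = 5, z = 3, u = 1

Row-reduce the augmented matrix:
R1 ← R1 / (-2).
R2 ← R2 − 1·R1.
R3 ← R3 − 5·R1.
R4 ← R4 + 1·R1.
R2 ← R2 / (-3).
R3 ← R3 + 2·R2.
R4 ← R4 + 6·R2.
R3 ← R3 / (19/3).
R1 ← R1 + 1·R3.
R2 ← R2 − 2/3·R3.
R4 ← R4 − 4·R3.
R4 ← R4 / (351/38).
R1 ← R1 + 13/19·R4.
R2 ← R2 − 49/38·R4.
R3 ← R3 + 45/38·R4.
Reading off the reduced rows gives x = 2, y = 5, z = 3, u = 1.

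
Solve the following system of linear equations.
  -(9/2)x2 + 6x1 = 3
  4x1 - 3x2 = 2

Row-reduce:
R1 ← R1 / (6).
R2 ← R2 − 4·R1.
Rank is 1 with 2 unknowns, leaving x2 free.

infinitely many solutions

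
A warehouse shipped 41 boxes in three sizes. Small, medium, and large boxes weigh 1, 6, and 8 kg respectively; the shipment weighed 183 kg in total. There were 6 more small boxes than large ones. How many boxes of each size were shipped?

small boxes: 17, medium boxes: 13, large boxes: 11

Let s = small boxes, m = medium boxes, l = large boxes.
  s + m + l = 41
  s + 6m + 8l = 183
  s - l = 6
Row-reduce the augmented matrix:
R2 ← R2 − 1·R1.
R3 ← R3 − 1·R1.
R2 ← R2 / (5).
R1 ← R1 − 1·R2.
R3 ← R3 + 1·R2.
R3 ← R3 / (-3/5).
R1 ← R1 + 2/5·R3.
R2 ← R2 − 7/5·R3.
Reading off the reduced rows gives s = 17, m = 13, l = 11.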